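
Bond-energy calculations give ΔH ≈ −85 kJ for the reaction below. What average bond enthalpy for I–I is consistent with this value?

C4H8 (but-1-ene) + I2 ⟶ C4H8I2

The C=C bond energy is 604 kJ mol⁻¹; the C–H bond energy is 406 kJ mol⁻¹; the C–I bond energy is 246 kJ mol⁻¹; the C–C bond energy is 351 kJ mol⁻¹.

D(I–I) ≈ 154 kJ/mol

Let D be the I–I bond energy.
Σ(broken) = 2×351 + 8×406 + 1×604 + 1×D = 4554 + D
Σ(formed) = 3×351 + 8×406 + 2×246 = 4793
ΔH = Σ(broken) − Σ(formed) = (4554 + D) − (4793) = −239 + D
Setting this equal to −85 kJ gives D = 154 kJ/mol.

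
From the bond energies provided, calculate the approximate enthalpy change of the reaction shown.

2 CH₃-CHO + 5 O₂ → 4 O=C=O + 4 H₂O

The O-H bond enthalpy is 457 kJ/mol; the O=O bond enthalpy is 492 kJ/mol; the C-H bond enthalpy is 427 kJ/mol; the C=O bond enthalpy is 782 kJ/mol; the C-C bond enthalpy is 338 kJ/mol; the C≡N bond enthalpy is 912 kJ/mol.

Bonds broken (reactants):
  C-C: 2 × 338 = 676
  C-H: 8 × 427 = 3416
  C=O: 2 × 782 = 1564
  O=O: 5 × 492 = 2460
  Σ(broken) = 8116 kJ
Bonds formed (products):
  C=O: 8 × 782 = 6256
  O-H: 8 × 457 = 3656
  Σ(formed) = 9912 kJ
ΔH = Σ(broken) − Σ(formed) = 8116 − 9912 = −1796 kJ

ΔH ≈ −1796 kJ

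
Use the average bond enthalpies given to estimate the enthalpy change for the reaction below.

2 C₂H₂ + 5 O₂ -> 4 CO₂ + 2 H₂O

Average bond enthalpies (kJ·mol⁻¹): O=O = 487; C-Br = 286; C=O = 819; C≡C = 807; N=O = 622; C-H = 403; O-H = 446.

Bonds broken (reactants):
  C≡C: 2 × 807 = 1614
  C-H: 4 × 403 = 1612
  O=O: 5 × 487 = 2435
  Σ(broken) = 5661 kJ
Bonds formed (products):
  C=O: 8 × 819 = 6552
  O-H: 4 × 446 = 1784
  Σ(formed) = 8336 kJ
ΔH = Σ(broken) − Σ(formed) = 5661 − 8336 = −2675 kJ

ΔH ≈ −2675 kJ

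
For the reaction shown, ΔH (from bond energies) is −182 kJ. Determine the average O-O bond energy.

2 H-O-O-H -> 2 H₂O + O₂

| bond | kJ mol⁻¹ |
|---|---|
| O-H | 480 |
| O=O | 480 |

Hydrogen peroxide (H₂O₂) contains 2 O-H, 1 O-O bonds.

D(O-O) ≈ 149 kJ/mol

Let D be the O-O bond energy.
Σ(broken) = 4×480 + 2×D = 1920 + 2D
Σ(formed) = 4×480 + 1×480 = 2400
ΔH = Σ(broken) − Σ(formed) = (1920 + 2D) − (2400) = −480 + 2D
Setting this equal to −182 kJ gives 2D = 298, so D = 149 kJ/mol.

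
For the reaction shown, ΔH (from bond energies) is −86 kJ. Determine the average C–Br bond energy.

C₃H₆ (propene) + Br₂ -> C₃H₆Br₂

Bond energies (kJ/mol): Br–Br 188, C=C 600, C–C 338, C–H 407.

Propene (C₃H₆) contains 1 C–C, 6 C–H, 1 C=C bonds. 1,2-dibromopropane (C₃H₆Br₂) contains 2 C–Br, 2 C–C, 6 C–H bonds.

D(C–Br) ≈ 268 kJ/mol

Let D be the C–Br bond energy.
Σ(broken) = 1×188 + 1×338 + 6×407 + 1×600 = 3568
Σ(formed) = 2×D + 2×338 + 6×407 = 3118 + 2D
ΔH = Σ(broken) − Σ(formed) = (3568) − (3118 + 2D) = +450 − 2D
Setting this equal to −86 kJ gives 2D = 536, so D = 268 kJ/mol.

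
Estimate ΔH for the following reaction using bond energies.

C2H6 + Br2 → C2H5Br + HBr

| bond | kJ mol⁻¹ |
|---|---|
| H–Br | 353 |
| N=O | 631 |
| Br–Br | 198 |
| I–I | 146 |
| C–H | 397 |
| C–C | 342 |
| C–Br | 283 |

ΔH ≈ −41 kJ

Bonds broken (reactants):
  Br–Br: 1 × 198 = 198
  C–C: 1 × 342 = 342
  C–H: 6 × 397 = 2382
  Σ(broken) = 2922 kJ
Bonds formed (products):
  C–Br: 1 × 283 = 283
  C–C: 1 × 342 = 342
  C–H: 5 × 397 = 1985
  H–Br: 1 × 353 = 353
  Σ(formed) = 2963 kJ
ΔH = Σ(broken) − Σ(formed) = 2922 − 2963 = −41 kJ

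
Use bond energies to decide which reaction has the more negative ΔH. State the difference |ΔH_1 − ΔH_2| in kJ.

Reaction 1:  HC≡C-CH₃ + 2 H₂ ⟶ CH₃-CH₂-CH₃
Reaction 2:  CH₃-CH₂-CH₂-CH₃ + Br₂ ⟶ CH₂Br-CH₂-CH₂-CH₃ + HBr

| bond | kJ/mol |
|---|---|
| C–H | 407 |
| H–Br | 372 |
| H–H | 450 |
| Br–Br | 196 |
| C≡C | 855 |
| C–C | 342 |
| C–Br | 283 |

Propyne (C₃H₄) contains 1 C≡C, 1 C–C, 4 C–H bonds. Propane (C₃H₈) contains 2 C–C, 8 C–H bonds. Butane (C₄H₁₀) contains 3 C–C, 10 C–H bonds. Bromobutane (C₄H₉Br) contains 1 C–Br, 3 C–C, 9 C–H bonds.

Reaction 1:
  Bonds broken (reactants):
    C≡C: 1 × 855 = 855
    C–C: 1 × 342 = 342
    C–H: 4 × 407 = 1628
    H–H: 2 × 450 = 900
    Σ(broken) = 3725 kJ
  Bonds formed (products):
    C–C: 2 × 342 = 684
    C–H: 8 × 407 = 3256
    Σ(formed) = 3940 kJ
  ΔH_1 = 3725 − 3940 = −215 kJ
Reaction 2:
  Bonds broken (reactants):
    Br–Br: 1 × 196 = 196
    C–C: 3 × 342 = 1026
    C–H: 10 × 407 = 4070
    Σ(broken) = 5292 kJ
  Bonds formed (products):
    C–Br: 1 × 283 = 283
    C–C: 3 × 342 = 1026
    C–H: 9 × 407 = 3663
    H–Br: 1 × 372 = 372
    Σ(formed) = 5344 kJ
  ΔH_2 = 5292 − 5344 = −52 kJ
ΔH_1 − ΔH_2 = −163 kJ, so reaction 1 has the more negative ΔH; |ΔH_1 − ΔH_2| = 163 kJ.

Reaction 1, by 163 kJ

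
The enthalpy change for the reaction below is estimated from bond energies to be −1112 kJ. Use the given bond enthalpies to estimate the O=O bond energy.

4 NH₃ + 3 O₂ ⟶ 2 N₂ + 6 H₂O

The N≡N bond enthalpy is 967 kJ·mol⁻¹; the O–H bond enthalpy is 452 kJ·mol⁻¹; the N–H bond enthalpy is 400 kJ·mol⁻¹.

D(O=O) ≈ 482 kJ/mol

Let D be the O=O bond energy.
Σ(broken) = 12×400 + 3×D = 4800 + 3D
Σ(formed) = 2×967 + 12×452 = 7358
ΔH = Σ(broken) − Σ(formed) = (4800 + 3D) − (7358) = −2558 + 3D
Setting this equal to −1112 kJ gives 3D = 1446, so D = 482 kJ/mol.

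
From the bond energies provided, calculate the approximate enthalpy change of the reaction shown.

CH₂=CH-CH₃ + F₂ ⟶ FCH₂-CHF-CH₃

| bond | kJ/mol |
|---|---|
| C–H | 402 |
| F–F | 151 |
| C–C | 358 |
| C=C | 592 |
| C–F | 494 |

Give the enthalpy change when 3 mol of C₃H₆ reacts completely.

Bonds broken (reactants):
  C–C: 1 × 358 = 358
  C–H: 6 × 402 = 2412
  C=C: 1 × 592 = 592
  F–F: 1 × 151 = 151
  Σ(broken) = 3513 kJ
Bonds formed (products):
  C–C: 2 × 358 = 716
  C–F: 2 × 494 = 988
  C–H: 6 × 402 = 2412
  Σ(formed) = 4116 kJ
ΔH = Σ(broken) − Σ(formed) = 3513 − 4116 = −603 kJ
For 3× the reaction as written: 3 × (−603) = −1809 kJ

ΔH = −1809 kJ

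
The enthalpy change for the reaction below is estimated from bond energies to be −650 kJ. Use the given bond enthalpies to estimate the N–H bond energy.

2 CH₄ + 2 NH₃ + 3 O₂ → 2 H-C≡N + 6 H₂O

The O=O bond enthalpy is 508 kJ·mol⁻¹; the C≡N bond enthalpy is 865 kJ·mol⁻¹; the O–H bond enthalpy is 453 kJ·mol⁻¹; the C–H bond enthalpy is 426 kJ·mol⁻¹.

D(N–H) ≈ 406 kJ/mol

Let D be the N–H bond energy.
Σ(broken) = 8×426 + 6×D + 3×508 = 4932 + 6D
Σ(formed) = 2×865 + 2×426 + 12×453 = 8018
ΔH = Σ(broken) − Σ(formed) = (4932 + 6D) − (8018) = −3086 + 6D
Setting this equal to −650 kJ gives 6D = 2436, so D = 406 kJ/mol.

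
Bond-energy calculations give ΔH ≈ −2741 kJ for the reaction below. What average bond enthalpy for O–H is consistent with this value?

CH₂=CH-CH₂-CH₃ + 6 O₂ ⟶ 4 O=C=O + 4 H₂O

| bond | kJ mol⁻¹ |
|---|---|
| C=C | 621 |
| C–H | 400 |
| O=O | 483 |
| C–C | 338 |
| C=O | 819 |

Let D be the O–H bond energy.
Σ(broken) = 2×338 + 8×400 + 1×621 + 6×483 = 7395
Σ(formed) = 8×819 + 8×D = 6552 + 8D
ΔH = Σ(broken) − Σ(formed) = (7395) − (6552 + 8D) = +843 − 8D
Setting this equal to −2741 kJ gives 8D = 3584, so D = 448 kJ/mol.

D(O–H) ≈ 448 kJ/mol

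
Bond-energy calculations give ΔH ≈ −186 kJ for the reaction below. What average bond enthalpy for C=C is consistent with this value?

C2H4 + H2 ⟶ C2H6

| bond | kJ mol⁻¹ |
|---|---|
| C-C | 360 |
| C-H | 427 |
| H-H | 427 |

D(C=C) ≈ 601 kJ/mol

Let D be the C=C bond energy.
Σ(broken) = 4×427 + 1×D + 1×427 = 2135 + D
Σ(formed) = 1×360 + 6×427 = 2922
ΔH = Σ(broken) − Σ(formed) = (2135 + D) − (2922) = −787 + D
Setting this equal to −186 kJ gives D = 601 kJ/mol.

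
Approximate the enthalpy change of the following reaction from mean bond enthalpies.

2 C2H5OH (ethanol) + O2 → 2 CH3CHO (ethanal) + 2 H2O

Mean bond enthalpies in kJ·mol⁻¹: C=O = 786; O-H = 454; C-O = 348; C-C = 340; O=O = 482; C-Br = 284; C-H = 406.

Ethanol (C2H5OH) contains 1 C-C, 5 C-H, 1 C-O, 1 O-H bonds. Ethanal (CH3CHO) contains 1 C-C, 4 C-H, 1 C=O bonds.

Bonds broken (reactants):
  C-C: 2 × 340 = 680
  C-H: 10 × 406 = 4060
  C-O: 2 × 348 = 696
  O-H: 2 × 454 = 908
  O=O: 1 × 482 = 482
  Σ(broken) = 6826 kJ
Bonds formed (products):
  C-C: 2 × 340 = 680
  C-H: 8 × 406 = 3248
  C=O: 2 × 786 = 1572
  O-H: 4 × 454 = 1816
  Σ(formed) = 7316 kJ
ΔH = Σ(broken) − Σ(formed) = 6826 − 7316 = −490 kJ

ΔH ≈ −490 kJ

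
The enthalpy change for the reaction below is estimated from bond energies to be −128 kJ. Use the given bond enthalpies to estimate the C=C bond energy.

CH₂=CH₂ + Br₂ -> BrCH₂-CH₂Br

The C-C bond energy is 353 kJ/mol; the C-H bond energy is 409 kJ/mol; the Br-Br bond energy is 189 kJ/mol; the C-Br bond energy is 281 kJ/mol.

D(C=C) ≈ 598 kJ/mol

Let D be the C=C bond energy.
Σ(broken) = 1×189 + 4×409 + 1×D = 1825 + D
Σ(formed) = 2×281 + 1×353 + 4×409 = 2551
ΔH = Σ(broken) − Σ(formed) = (1825 + D) − (2551) = −726 + D
Setting this equal to −128 kJ gives D = 598 kJ/mol.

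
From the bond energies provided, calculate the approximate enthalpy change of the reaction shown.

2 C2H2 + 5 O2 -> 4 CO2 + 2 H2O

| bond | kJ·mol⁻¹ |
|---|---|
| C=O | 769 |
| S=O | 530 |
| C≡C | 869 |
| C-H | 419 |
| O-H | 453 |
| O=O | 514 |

Bonds broken (reactants):
  C≡C: 2 × 869 = 1738
  C-H: 4 × 419 = 1676
  O=O: 5 × 514 = 2570
  Σ(broken) = 5984 kJ
Bonds formed (products):
  C=O: 8 × 769 = 6152
  O-H: 4 × 453 = 1812
  Σ(formed) = 7964 kJ
ΔH = Σ(broken) − Σ(formed) = 5984 − 7964 = −1980 kJ

ΔH ≈ −1980 kJ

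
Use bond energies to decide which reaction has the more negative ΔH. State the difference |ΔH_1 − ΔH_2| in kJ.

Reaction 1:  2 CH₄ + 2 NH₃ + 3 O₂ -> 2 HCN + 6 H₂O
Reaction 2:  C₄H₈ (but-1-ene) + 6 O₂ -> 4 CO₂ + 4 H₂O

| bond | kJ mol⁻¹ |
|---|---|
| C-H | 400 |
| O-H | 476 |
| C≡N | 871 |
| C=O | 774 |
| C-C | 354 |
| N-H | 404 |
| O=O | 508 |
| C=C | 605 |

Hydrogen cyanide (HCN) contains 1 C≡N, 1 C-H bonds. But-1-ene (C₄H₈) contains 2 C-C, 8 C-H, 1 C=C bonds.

Reaction 1:
  Bonds broken (reactants):
    C-H: 8 × 400 = 3200
    N-H: 6 × 404 = 2424
    O=O: 3 × 508 = 1524
    Σ(broken) = 7148 kJ
  Bonds formed (products):
    C≡N: 2 × 871 = 1742
    C-H: 2 × 400 = 800
    O-H: 12 × 476 = 5712
    Σ(formed) = 8254 kJ
  ΔH_1 = 7148 − 8254 = −1106 kJ
Reaction 2:
  Bonds broken (reactants):
    C-C: 2 × 354 = 708
    C-H: 8 × 400 = 3200
    C=C: 1 × 605 = 605
    O=O: 6 × 508 = 3048
    Σ(broken) = 7561 kJ
  Bonds formed (products):
    C=O: 8 × 774 = 6192
    O-H: 8 × 476 = 3808
    Σ(formed) = 10000 kJ
  ΔH_2 = 7561 − 10000 = −2439 kJ
ΔH_1 − ΔH_2 = +1333 kJ, so reaction 2 has the more negative ΔH; |ΔH_1 − ΔH_2| = 1333 kJ.

Reaction 2, by 1333 kJ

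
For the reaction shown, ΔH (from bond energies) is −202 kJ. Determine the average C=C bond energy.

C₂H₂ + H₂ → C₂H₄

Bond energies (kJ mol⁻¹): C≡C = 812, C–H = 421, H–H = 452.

Let D be the C=C bond energy.
Σ(broken) = 1×812 + 2×421 + 1×452 = 2106
Σ(formed) = 4×421 + 1×D = 1684 + D
ΔH = Σ(broken) − Σ(formed) = (2106) − (1684 + D) = +422 − D
Setting this equal to −202 kJ gives D = 624 kJ/mol.

D(C=C) ≈ 624 kJ/mol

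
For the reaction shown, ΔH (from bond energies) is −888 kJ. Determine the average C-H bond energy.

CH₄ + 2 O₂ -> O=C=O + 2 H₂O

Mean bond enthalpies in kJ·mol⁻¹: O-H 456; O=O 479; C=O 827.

D(C-H) ≈ 408 kJ/mol

Let D be the C-H bond energy.
Σ(broken) = 4×D + 2×479 = 958 + 4D
Σ(formed) = 2×827 + 4×456 = 3478
ΔH = Σ(broken) − Σ(formed) = (958 + 4D) − (3478) = −2520 + 4D
Setting this equal to −888 kJ gives 4D = 1632, so D = 408 kJ/mol.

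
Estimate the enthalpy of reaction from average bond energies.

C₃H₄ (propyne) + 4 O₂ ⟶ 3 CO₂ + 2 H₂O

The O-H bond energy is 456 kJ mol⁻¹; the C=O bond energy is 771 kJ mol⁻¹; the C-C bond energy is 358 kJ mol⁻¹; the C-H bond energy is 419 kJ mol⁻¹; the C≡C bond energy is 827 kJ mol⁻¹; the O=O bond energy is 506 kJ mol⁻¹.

Bonds broken (reactants):
  C≡C: 1 × 827 = 827
  C-C: 1 × 358 = 358
  C-H: 4 × 419 = 1676
  O=O: 4 × 506 = 2024
  Σ(broken) = 4885 kJ
Bonds formed (products):
  C=O: 6 × 771 = 4626
  O-H: 4 × 456 = 1824
  Σ(formed) = 6450 kJ
ΔH = Σ(broken) − Σ(formed) = 4885 − 6450 = −1565 kJ

ΔH ≈ −1565 kJ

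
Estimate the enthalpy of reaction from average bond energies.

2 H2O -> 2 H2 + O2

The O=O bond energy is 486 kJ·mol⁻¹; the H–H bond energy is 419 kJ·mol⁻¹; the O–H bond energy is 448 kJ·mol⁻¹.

ΔH ≈ +468 kJ

Bonds broken (reactants):
  O–H: 4 × 448 = 1792
  Σ(broken) = 1792 kJ
Bonds formed (products):
  H–H: 2 × 419 = 838
  O=O: 1 × 486 = 486
  Σ(formed) = 1324 kJ
ΔH = Σ(broken) − Σ(formed) = 1792 − 1324 = +468 kJ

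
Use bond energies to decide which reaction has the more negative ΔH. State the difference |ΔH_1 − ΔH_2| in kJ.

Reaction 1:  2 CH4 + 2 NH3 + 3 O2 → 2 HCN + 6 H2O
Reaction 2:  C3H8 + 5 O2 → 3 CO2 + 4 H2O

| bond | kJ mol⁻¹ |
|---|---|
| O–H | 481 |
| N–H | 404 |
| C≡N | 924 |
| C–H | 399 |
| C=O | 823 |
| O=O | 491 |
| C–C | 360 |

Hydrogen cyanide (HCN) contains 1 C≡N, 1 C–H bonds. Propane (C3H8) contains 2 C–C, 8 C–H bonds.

Reaction 1:
  Bonds broken (reactants):
    C–H: 8 × 399 = 3192
    N–H: 6 × 404 = 2424
    O=O: 3 × 491 = 1473
    Σ(broken) = 7089 kJ
  Bonds formed (products):
    C≡N: 2 × 924 = 1848
    C–H: 2 × 399 = 798
    O–H: 12 × 481 = 5772
    Σ(formed) = 8418 kJ
  ΔH_1 = 7089 − 8418 = −1329 kJ
Reaction 2:
  Bonds broken (reactants):
    C–C: 2 × 360 = 720
    C–H: 8 × 399 = 3192
    O=O: 5 × 491 = 2455
    Σ(broken) = 6367 kJ
  Bonds formed (products):
    C=O: 6 × 823 = 4938
    O–H: 8 × 481 = 3848
    Σ(formed) = 8786 kJ
  ΔH_2 = 6367 − 8786 = −2419 kJ
ΔH_1 − ΔH_2 = +1090 kJ, so reaction 2 has the more negative ΔH; |ΔH_1 − ΔH_2| = 1090 kJ.

Reaction 2, by 1090 kJ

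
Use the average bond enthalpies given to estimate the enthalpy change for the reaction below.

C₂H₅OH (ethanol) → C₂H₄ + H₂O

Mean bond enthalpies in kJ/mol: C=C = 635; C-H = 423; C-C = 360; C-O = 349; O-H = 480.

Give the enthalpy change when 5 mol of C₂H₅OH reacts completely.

ΔH = +85 kJ

Bonds broken (reactants):
  C-C: 1 × 360 = 360
  C-H: 5 × 423 = 2115
  C-O: 1 × 349 = 349
  O-H: 1 × 480 = 480
  Σ(broken) = 3304 kJ
Bonds formed (products):
  C-H: 4 × 423 = 1692
  C=C: 1 × 635 = 635
  O-H: 2 × 480 = 960
  Σ(formed) = 3287 kJ
ΔH = Σ(broken) − Σ(formed) = 3304 − 3287 = +17 kJ
For 5× the reaction as written: 5 × (+17) = +85 kJ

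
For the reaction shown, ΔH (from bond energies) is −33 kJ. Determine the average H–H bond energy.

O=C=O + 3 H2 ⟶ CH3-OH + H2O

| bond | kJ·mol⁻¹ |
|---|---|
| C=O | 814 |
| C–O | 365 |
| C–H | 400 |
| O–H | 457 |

Let D be the H–H bond energy.
Σ(broken) = 2×814 + 3×D = 1628 + 3D
Σ(formed) = 3×400 + 1×365 + 3×457 = 2936
ΔH = Σ(broken) − Σ(formed) = (1628 + 3D) − (2936) = −1308 + 3D
Setting this equal to −33 kJ gives 3D = 1275, so D = 425 kJ/mol.

D(H–H) ≈ 425 kJ/mol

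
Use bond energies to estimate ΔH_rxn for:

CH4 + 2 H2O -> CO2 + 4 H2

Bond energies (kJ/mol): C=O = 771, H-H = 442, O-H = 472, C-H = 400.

Bonds broken (reactants):
  C-H: 4 × 400 = 1600
  O-H: 4 × 472 = 1888
  Σ(broken) = 3488 kJ
Bonds formed (products):
  C=O: 2 × 771 = 1542
  H-H: 4 × 442 = 1768
  Σ(formed) = 3310 kJ
ΔH = Σ(broken) − Σ(formed) = 3488 − 3310 = +178 kJ

ΔH ≈ +178 kJ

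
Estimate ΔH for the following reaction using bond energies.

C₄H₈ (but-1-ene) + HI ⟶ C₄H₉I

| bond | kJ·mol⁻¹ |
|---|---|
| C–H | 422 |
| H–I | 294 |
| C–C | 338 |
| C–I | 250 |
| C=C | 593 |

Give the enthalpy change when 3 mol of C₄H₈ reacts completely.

Bonds broken (reactants):
  C–C: 2 × 338 = 676
  C–H: 8 × 422 = 3376
  C=C: 1 × 593 = 593
  H–I: 1 × 294 = 294
  Σ(broken) = 4939 kJ
Bonds formed (products):
  C–C: 3 × 338 = 1014
  C–H: 9 × 422 = 3798
  C–I: 1 × 250 = 250
  Σ(formed) = 5062 kJ
ΔH = Σ(broken) − Σ(formed) = 4939 − 5062 = −123 kJ
For 3× the reaction as written: 3 × (−123) = −369 kJ

ΔH = −369 kJ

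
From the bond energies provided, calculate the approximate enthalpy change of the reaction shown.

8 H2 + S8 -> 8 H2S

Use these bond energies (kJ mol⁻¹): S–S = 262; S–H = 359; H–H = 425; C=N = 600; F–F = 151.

ΔH ≈ −248 kJ

Bonds broken (reactants):
  H–H: 8 × 425 = 3400
  S–S: 8 × 262 = 2096
  Σ(broken) = 5496 kJ
Bonds formed (products):
  S–H: 16 × 359 = 5744
  Σ(formed) = 5744 kJ
ΔH = Σ(broken) − Σ(formed) = 5496 − 5744 = −248 kJ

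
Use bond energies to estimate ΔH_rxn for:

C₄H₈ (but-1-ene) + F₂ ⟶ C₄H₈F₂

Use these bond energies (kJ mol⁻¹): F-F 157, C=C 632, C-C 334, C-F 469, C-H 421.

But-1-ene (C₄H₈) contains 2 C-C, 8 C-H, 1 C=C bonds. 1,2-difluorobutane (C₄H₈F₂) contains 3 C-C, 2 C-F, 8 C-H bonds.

Bonds broken (reactants):
  C-C: 2 × 334 = 668
  C-H: 8 × 421 = 3368
  C=C: 1 × 632 = 632
  F-F: 1 × 157 = 157
  Σ(broken) = 4825 kJ
Bonds formed (products):
  C-C: 3 × 334 = 1002
  C-F: 2 × 469 = 938
  C-H: 8 × 421 = 3368
  Σ(formed) = 5308 kJ
ΔH = Σ(broken) − Σ(formed) = 4825 − 5308 = −483 kJ

ΔH ≈ −483 kJ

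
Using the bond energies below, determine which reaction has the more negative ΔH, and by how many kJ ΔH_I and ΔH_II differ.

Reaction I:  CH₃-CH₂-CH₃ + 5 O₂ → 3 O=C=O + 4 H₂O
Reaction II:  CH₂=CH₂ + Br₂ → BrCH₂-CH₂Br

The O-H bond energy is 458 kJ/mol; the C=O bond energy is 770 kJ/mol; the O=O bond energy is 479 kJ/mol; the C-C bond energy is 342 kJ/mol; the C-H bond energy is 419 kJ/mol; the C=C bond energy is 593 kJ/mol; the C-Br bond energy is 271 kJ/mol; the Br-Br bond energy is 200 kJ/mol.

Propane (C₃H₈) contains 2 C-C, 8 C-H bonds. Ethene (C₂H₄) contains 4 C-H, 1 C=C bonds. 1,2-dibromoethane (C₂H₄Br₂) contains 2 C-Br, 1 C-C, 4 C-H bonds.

Reaction I, by 1762 kJ

Reaction I:
  Bonds broken (reactants):
    C-C: 2 × 342 = 684
    C-H: 8 × 419 = 3352
    O=O: 5 × 479 = 2395
    Σ(broken) = 6431 kJ
  Bonds formed (products):
    C=O: 6 × 770 = 4620
    O-H: 8 × 458 = 3664
    Σ(formed) = 8284 kJ
  ΔH_I = 6431 − 8284 = −1853 kJ
Reaction II:
  Bonds broken (reactants):
    Br-Br: 1 × 200 = 200
    C-H: 4 × 419 = 1676
    C=C: 1 × 593 = 593
    Σ(broken) = 2469 kJ
  Bonds formed (products):
    C-Br: 2 × 271 = 542
    C-C: 1 × 342 = 342
    C-H: 4 × 419 = 1676
    Σ(formed) = 2560 kJ
  ΔH_II = 2469 − 2560 = −91 kJ
ΔH_I − ΔH_II = −1762 kJ, so reaction I has the more negative ΔH; |ΔH_I − ΔH_II| = 1762 kJ.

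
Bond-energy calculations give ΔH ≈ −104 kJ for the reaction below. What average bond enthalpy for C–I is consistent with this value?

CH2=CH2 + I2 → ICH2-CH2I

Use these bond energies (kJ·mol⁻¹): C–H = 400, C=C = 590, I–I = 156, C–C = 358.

D(C–I) ≈ 246 kJ/mol

Let D be the C–I bond energy.
Σ(broken) = 4×400 + 1×590 + 1×156 = 2346
Σ(formed) = 1×358 + 4×400 + 2×D = 1958 + 2D
ΔH = Σ(broken) − Σ(formed) = (2346) − (1958 + 2D) = +388 − 2D
Setting this equal to −104 kJ gives 2D = 492, so D = 246 kJ/mol.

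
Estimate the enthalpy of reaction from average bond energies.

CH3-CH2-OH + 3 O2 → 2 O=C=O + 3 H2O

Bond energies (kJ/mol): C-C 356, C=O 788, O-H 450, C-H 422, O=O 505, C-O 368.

Bonds broken (reactants):
  C-C: 1 × 356 = 356
  C-H: 5 × 422 = 2110
  C-O: 1 × 368 = 368
  O-H: 1 × 450 = 450
  O=O: 3 × 505 = 1515
  Σ(broken) = 4799 kJ
Bonds formed (products):
  C=O: 4 × 788 = 3152
  O-H: 6 × 450 = 2700
  Σ(formed) = 5852 kJ
ΔH = Σ(broken) − Σ(formed) = 4799 − 5852 = −1053 kJ

ΔH ≈ −1053 kJ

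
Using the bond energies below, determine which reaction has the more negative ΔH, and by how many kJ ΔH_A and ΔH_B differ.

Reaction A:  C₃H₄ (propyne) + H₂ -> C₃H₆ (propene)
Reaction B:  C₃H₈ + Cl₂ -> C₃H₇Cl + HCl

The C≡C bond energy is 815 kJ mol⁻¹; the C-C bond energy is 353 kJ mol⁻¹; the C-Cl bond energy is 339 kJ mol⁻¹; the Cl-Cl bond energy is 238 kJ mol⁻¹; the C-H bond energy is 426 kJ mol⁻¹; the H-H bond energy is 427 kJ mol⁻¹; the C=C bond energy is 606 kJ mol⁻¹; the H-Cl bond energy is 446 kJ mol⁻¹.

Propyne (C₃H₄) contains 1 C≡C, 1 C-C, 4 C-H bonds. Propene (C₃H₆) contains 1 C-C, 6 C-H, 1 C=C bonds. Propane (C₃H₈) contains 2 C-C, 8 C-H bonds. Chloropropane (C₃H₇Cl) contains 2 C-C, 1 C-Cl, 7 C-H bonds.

Reaction A:
  Bonds broken (reactants):
    C≡C: 1 × 815 = 815
    C-C: 1 × 353 = 353
    C-H: 4 × 426 = 1704
    H-H: 1 × 427 = 427
    Σ(broken) = 3299 kJ
  Bonds formed (products):
    C-C: 1 × 353 = 353
    C-H: 6 × 426 = 2556
    C=C: 1 × 606 = 606
    Σ(formed) = 3515 kJ
  ΔH_A = 3299 − 3515 = −216 kJ
Reaction B:
  Bonds broken (reactants):
    C-C: 2 × 353 = 706
    C-H: 8 × 426 = 3408
    Cl-Cl: 1 × 238 = 238
    Σ(broken) = 4352 kJ
  Bonds formed (products):
    C-C: 2 × 353 = 706
    C-Cl: 1 × 339 = 339
    C-H: 7 × 426 = 2982
    H-Cl: 1 × 446 = 446
    Σ(formed) = 4473 kJ
  ΔH_B = 4352 − 4473 = −121 kJ
ΔH_A − ΔH_B = −95 kJ, so reaction A has the more negative ΔH; |ΔH_A − ΔH_B| = 95 kJ.

Reaction A, by 95 kJ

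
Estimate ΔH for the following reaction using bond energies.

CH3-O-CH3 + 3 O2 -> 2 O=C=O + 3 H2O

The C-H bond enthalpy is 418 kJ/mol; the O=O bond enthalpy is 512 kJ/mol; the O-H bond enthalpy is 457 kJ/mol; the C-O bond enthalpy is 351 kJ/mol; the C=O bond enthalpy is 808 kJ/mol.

ΔH ≈ −1228 kJ

Bonds broken (reactants):
  C-H: 6 × 418 = 2508
  C-O: 2 × 351 = 702
  O=O: 3 × 512 = 1536
  Σ(broken) = 4746 kJ
Bonds formed (products):
  C=O: 4 × 808 = 3232
  O-H: 6 × 457 = 2742
  Σ(formed) = 5974 kJ
ΔH = Σ(broken) − Σ(formed) = 4746 − 5974 = −1228 kJ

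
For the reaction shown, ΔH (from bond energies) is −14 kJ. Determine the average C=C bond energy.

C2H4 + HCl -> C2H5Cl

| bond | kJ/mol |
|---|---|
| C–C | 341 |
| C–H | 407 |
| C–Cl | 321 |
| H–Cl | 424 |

Let D be the C=C bond energy.
Σ(broken) = 4×407 + 1×D + 1×424 = 2052 + D
Σ(formed) = 1×341 + 1×321 + 5×407 = 2697
ΔH = Σ(broken) − Σ(formed) = (2052 + D) − (2697) = −645 + D
Setting this equal to −14 kJ gives D = 631 kJ/mol.

D(C=C) ≈ 631 kJ/mol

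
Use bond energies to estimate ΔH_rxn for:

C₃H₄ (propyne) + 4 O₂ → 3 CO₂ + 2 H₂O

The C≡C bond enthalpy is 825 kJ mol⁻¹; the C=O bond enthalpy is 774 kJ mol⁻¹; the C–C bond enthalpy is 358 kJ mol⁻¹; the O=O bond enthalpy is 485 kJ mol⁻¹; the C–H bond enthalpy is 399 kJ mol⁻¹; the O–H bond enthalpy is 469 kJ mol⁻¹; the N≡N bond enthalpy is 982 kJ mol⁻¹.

Bonds broken (reactants):
  C≡C: 1 × 825 = 825
  C–C: 1 × 358 = 358
  C–H: 4 × 399 = 1596
  O=O: 4 × 485 = 1940
  Σ(broken) = 4719 kJ
Bonds formed (products):
  C=O: 6 × 774 = 4644
  O–H: 4 × 469 = 1876
  Σ(formed) = 6520 kJ
ΔH = Σ(broken) − Σ(formed) = 4719 − 6520 = −1801 kJ

ΔH ≈ −1801 kJ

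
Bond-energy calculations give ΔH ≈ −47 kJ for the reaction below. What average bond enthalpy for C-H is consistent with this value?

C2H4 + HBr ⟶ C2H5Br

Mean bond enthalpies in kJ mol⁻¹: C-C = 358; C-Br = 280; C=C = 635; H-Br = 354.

Let D be the C-H bond energy.
Σ(broken) = 4×D + 1×635 + 1×354 = 989 + 4D
Σ(formed) = 1×280 + 1×358 + 5×D = 638 + 5D
ΔH = Σ(broken) − Σ(formed) = (989 + 4D) − (638 + 5D) = +351 − D
Setting this equal to −47 kJ gives D = 398 kJ/mol.

D(C-H) ≈ 398 kJ/mol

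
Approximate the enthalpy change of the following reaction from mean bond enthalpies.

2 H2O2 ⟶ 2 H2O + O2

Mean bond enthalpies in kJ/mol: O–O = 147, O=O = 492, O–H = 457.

Bonds broken (reactants):
  O–H: 4 × 457 = 1828
  O–O: 2 × 147 = 294
  Σ(broken) = 2122 kJ
Bonds formed (products):
  O–H: 4 × 457 = 1828
  O=O: 1 × 492 = 492
  Σ(formed) = 2320 kJ
ΔH = Σ(broken) − Σ(formed) = 2122 − 2320 = −198 kJ

ΔH ≈ −198 kJ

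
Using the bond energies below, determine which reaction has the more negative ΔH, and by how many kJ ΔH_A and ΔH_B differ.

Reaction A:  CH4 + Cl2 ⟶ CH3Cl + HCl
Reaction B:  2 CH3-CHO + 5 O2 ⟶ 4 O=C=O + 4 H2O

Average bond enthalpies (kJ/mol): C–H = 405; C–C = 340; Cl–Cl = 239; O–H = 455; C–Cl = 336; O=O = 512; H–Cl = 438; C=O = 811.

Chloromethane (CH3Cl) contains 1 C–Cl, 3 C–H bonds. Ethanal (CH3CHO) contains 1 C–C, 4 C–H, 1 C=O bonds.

Reaction A:
  Bonds broken (reactants):
    C–H: 4 × 405 = 1620
    Cl–Cl: 1 × 239 = 239
    Σ(broken) = 1859 kJ
  Bonds formed (products):
    C–Cl: 1 × 336 = 336
    C–H: 3 × 405 = 1215
    H–Cl: 1 × 438 = 438
    Σ(formed) = 1989 kJ
  ΔH_A = 1859 − 1989 = −130 kJ
Reaction B:
  Bonds broken (reactants):
    C–C: 2 × 340 = 680
    C–H: 8 × 405 = 3240
    C=O: 2 × 811 = 1622
    O=O: 5 × 512 = 2560
    Σ(broken) = 8102 kJ
  Bonds formed (products):
    C=O: 8 × 811 = 6488
    O–H: 8 × 455 = 3640
    Σ(formed) = 10128 kJ
  ΔH_B = 8102 − 10128 = −2026 kJ
ΔH_A − ΔH_B = +1896 kJ, so reaction B has the more negative ΔH; |ΔH_A − ΔH_B| = 1896 kJ.

Reaction B, by 1896 kJ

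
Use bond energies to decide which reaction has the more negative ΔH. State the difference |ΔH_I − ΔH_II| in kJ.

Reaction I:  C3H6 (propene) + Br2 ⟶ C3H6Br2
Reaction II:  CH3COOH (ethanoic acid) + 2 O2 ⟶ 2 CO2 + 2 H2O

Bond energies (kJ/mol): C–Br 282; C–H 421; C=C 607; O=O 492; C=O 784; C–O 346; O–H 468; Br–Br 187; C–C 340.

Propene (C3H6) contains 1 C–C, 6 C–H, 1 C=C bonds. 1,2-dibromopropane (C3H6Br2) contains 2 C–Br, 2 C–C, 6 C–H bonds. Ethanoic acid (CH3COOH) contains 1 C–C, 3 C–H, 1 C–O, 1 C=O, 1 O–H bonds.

Reaction II, by 713 kJ

Reaction I:
  Bonds broken (reactants):
    Br–Br: 1 × 187 = 187
    C–C: 1 × 340 = 340
    C–H: 6 × 421 = 2526
    C=C: 1 × 607 = 607
    Σ(broken) = 3660 kJ
  Bonds formed (products):
    C–Br: 2 × 282 = 564
    C–C: 2 × 340 = 680
    C–H: 6 × 421 = 2526
    Σ(formed) = 3770 kJ
  ΔH_I = 3660 − 3770 = −110 kJ
Reaction II:
  Bonds broken (reactants):
    C–C: 1 × 340 = 340
    C–H: 3 × 421 = 1263
    C–O: 1 × 346 = 346
    C=O: 1 × 784 = 784
    O–H: 1 × 468 = 468
    O=O: 2 × 492 = 984
    Σ(broken) = 4185 kJ
  Bonds formed (products):
    C=O: 4 × 784 = 3136
    O–H: 4 × 468 = 1872
    Σ(formed) = 5008 kJ
  ΔH_II = 4185 − 5008 = −823 kJ
ΔH_I − ΔH_II = +713 kJ, so reaction II has the more negative ΔH; |ΔH_I − ΔH_II| = 713 kJ.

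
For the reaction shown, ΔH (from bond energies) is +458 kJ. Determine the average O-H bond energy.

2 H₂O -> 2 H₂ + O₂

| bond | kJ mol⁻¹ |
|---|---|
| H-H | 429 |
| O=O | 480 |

D(O-H) ≈ 449 kJ/mol

Let D be the O-H bond energy.
Σ(broken) = 4×D = 4D
Σ(formed) = 2×429 + 1×480 = 1338
ΔH = Σ(broken) − Σ(formed) = (4D) − (1338) = −1338 + 4D
Setting this equal to +458 kJ gives 4D = 1796, so D = 449 kJ/mol.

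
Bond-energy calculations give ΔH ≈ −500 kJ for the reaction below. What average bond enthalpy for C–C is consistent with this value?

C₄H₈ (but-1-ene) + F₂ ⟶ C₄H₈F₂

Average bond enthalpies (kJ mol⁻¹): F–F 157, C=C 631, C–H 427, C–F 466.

D(C–C) ≈ 356 kJ/mol

Let D be the C–C bond energy.
Σ(broken) = 2×D + 8×427 + 1×631 + 1×157 = 4204 + 2D
Σ(formed) = 3×D + 2×466 + 8×427 = 4348 + 3D
ΔH = Σ(broken) − Σ(formed) = (4204 + 2D) − (4348 + 3D) = −144 − D
Setting this equal to −500 kJ gives D = 356 kJ/mol.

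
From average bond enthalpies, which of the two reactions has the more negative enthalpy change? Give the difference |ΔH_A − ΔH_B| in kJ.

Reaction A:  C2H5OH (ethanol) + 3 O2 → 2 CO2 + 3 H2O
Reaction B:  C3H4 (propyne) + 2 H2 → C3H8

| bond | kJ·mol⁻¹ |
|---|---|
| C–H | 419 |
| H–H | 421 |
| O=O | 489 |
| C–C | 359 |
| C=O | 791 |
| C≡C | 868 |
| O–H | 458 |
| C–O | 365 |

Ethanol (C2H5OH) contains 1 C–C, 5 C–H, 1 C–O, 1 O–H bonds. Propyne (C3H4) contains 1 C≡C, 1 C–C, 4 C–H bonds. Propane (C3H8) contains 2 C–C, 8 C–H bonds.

Reaction A, by 843 kJ

Reaction A:
  Bonds broken (reactants):
    C–C: 1 × 359 = 359
    C–H: 5 × 419 = 2095
    C–O: 1 × 365 = 365
    O–H: 1 × 458 = 458
    O=O: 3 × 489 = 1467
    Σ(broken) = 4744 kJ
  Bonds formed (products):
    C=O: 4 × 791 = 3164
    O–H: 6 × 458 = 2748
    Σ(formed) = 5912 kJ
  ΔH_A = 4744 − 5912 = −1168 kJ
Reaction B:
  Bonds broken (reactants):
    C≡C: 1 × 868 = 868
    C–C: 1 × 359 = 359
    C–H: 4 × 419 = 1676
    H–H: 2 × 421 = 842
    Σ(broken) = 3745 kJ
  Bonds formed (products):
    C–C: 2 × 359 = 718
    C–H: 8 × 419 = 3352
    Σ(formed) = 4070 kJ
  ΔH_B = 3745 − 4070 = −325 kJ
ΔH_A − ΔH_B = −843 kJ, so reaction A has the more negative ΔH; |ΔH_A − ΔH_B| = 843 kJ.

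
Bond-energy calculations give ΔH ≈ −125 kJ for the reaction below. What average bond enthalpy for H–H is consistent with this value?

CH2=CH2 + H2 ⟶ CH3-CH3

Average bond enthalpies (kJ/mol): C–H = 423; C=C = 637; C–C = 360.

D(H–H) ≈ 444 kJ/mol

Let D be the H–H bond energy.
Σ(broken) = 4×423 + 1×637 + 1×D = 2329 + D
Σ(formed) = 1×360 + 6×423 = 2898
ΔH = Σ(broken) − Σ(formed) = (2329 + D) − (2898) = −569 + D
Setting this equal to −125 kJ gives D = 444 kJ/mol.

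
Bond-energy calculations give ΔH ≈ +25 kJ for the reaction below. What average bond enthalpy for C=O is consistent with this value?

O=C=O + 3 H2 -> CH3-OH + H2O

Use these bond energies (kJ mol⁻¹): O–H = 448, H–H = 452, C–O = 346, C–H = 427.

Let D be the C=O bond energy.
Σ(broken) = 2×D + 3×452 = 1356 + 2D
Σ(formed) = 3×427 + 1×346 + 3×448 = 2971
ΔH = Σ(broken) − Σ(formed) = (1356 + 2D) − (2971) = −1615 + 2D
Setting this equal to +25 kJ gives 2D = 1640, so D = 820 kJ/mol.

D(C=O) ≈ 820 kJ/mol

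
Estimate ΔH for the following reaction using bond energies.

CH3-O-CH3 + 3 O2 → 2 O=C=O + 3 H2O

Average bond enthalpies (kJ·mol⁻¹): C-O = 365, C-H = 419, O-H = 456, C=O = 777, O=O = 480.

Bonds broken (reactants):
  C-H: 6 × 419 = 2514
  C-O: 2 × 365 = 730
  O=O: 3 × 480 = 1440
  Σ(broken) = 4684 kJ
Bonds formed (products):
  C=O: 4 × 777 = 3108
  O-H: 6 × 456 = 2736
  Σ(formed) = 5844 kJ
ΔH = Σ(broken) − Σ(formed) = 4684 − 5844 = −1160 kJ

ΔH ≈ −1160 kJ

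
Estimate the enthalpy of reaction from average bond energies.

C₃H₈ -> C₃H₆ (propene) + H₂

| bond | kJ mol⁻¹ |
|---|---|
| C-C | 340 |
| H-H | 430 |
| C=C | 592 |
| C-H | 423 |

ΔH ≈ +164 kJ

Bonds broken (reactants):
  C-C: 2 × 340 = 680
  C-H: 8 × 423 = 3384
  Σ(broken) = 4064 kJ
Bonds formed (products):
  C-C: 1 × 340 = 340
  C-H: 6 × 423 = 2538
  C=C: 1 × 592 = 592
  H-H: 1 × 430 = 430
  Σ(formed) = 3900 kJ
ΔH = Σ(broken) − Σ(formed) = 4064 − 3900 = +164 kJ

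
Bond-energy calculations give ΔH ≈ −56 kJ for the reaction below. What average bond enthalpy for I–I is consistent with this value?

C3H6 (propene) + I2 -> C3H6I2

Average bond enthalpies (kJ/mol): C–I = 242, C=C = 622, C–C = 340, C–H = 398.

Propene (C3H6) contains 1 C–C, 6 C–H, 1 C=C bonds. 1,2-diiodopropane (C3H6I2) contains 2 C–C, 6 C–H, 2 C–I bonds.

D(I–I) ≈ 146 kJ/mol

Let D be the I–I bond energy.
Σ(broken) = 1×340 + 6×398 + 1×622 + 1×D = 3350 + D
Σ(formed) = 2×340 + 6×398 + 2×242 = 3552
ΔH = Σ(broken) − Σ(formed) = (3350 + D) − (3552) = −202 + D
Setting this equal to −56 kJ gives D = 146 kJ/mol.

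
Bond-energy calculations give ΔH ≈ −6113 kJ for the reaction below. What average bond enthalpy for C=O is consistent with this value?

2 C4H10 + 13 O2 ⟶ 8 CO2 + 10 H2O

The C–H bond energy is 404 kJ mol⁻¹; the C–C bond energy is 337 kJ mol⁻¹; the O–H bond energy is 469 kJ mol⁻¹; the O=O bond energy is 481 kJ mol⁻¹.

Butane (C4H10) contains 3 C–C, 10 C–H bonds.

D(C=O) ≈ 818 kJ/mol

Let D be the C=O bond energy.
Σ(broken) = 6×337 + 20×404 + 13×481 = 16355
Σ(formed) = 16×D + 20×469 = 9380 + 16D
ΔH = Σ(broken) − Σ(formed) = (16355) − (9380 + 16D) = +6975 − 16D
Setting this equal to −6113 kJ gives 16D = 13088, so D = 818 kJ/mol.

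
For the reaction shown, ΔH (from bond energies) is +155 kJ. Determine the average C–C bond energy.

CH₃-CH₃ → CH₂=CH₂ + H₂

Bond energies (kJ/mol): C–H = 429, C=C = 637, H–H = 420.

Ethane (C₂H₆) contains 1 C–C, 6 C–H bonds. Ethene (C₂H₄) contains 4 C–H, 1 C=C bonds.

D(C–C) ≈ 354 kJ/mol

Let D be the C–C bond energy.
Σ(broken) = 1×D + 6×429 = 2574 + D
Σ(formed) = 4×429 + 1×637 + 1×420 = 2773
ΔH = Σ(broken) − Σ(formed) = (2574 + D) − (2773) = −199 + D
Setting this equal to +155 kJ gives D = 354 kJ/mol.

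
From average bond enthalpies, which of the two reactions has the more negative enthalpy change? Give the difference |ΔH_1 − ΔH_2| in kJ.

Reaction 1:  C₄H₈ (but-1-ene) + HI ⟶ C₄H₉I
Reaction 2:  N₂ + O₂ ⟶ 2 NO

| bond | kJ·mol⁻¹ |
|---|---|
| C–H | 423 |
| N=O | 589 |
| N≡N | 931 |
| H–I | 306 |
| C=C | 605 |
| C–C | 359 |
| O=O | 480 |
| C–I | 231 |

Reaction 1:
  Bonds broken (reactants):
    C–C: 2 × 359 = 718
    C–H: 8 × 423 = 3384
    C=C: 1 × 605 = 605
    H–I: 1 × 306 = 306
    Σ(broken) = 5013 kJ
  Bonds formed (products):
    C–C: 3 × 359 = 1077
    C–H: 9 × 423 = 3807
    C–I: 1 × 231 = 231
    Σ(formed) = 5115 kJ
  ΔH_1 = 5013 − 5115 = −102 kJ
Reaction 2:
  Bonds broken (reactants):
    N≡N: 1 × 931 = 931
    O=O: 1 × 480 = 480
    Σ(broken) = 1411 kJ
  Bonds formed (products):
    N=O: 2 × 589 = 1178
    Σ(formed) = 1178 kJ
  ΔH_2 = 1411 − 1178 = +233 kJ
ΔH_1 − ΔH_2 = −335 kJ, so reaction 1 has the more negative ΔH; |ΔH_1 − ΔH_2| = 335 kJ.

Reaction 1, by 335 kJ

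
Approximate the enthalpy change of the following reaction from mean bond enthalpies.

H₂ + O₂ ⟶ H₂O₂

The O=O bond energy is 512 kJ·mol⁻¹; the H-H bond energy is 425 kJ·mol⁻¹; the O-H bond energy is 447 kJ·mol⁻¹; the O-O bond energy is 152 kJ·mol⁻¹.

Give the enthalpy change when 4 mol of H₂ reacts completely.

Bonds broken (reactants):
  H-H: 1 × 425 = 425
  O=O: 1 × 512 = 512
  Σ(broken) = 937 kJ
Bonds formed (products):
  O-H: 2 × 447 = 894
  O-O: 1 × 152 = 152
  Σ(formed) = 1046 kJ
ΔH = Σ(broken) − Σ(formed) = 937 − 1046 = −109 kJ
For 4× the reaction as written: 4 × (−109) = −436 kJ

ΔH = −436 kJ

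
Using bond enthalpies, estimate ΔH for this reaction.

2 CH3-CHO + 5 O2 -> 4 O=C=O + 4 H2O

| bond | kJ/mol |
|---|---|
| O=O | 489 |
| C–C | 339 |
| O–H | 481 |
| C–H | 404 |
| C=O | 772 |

ΔH ≈ −2125 kJ

Bonds broken (reactants):
  C–C: 2 × 339 = 678
  C–H: 8 × 404 = 3232
  C=O: 2 × 772 = 1544
  O=O: 5 × 489 = 2445
  Σ(broken) = 7899 kJ
Bonds formed (products):
  C=O: 8 × 772 = 6176
  O–H: 8 × 481 = 3848
  Σ(formed) = 10024 kJ
ΔH = Σ(broken) − Σ(formed) = 7899 − 10024 = −2125 kJ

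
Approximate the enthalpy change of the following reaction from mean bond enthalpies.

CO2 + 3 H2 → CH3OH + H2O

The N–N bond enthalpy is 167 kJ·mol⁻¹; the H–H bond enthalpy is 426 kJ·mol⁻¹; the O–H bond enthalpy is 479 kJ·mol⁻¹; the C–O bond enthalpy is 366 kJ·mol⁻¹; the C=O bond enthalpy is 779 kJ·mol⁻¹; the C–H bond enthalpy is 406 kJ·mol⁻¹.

Bonds broken (reactants):
  C=O: 2 × 779 = 1558
  H–H: 3 × 426 = 1278
  Σ(broken) = 2836 kJ
Bonds formed (products):
  C–H: 3 × 406 = 1218
  C–O: 1 × 366 = 366
  O–H: 3 × 479 = 1437
  Σ(formed) = 3021 kJ
ΔH = Σ(broken) − Σ(formed) = 2836 − 3021 = −185 kJ

ΔH ≈ −185 kJ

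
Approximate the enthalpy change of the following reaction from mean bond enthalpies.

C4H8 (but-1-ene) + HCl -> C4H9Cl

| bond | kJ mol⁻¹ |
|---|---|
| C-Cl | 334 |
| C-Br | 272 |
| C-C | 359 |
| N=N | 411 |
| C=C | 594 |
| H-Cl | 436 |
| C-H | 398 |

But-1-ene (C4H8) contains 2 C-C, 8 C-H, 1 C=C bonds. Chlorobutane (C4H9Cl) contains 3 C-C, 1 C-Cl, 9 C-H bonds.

ΔH ≈ −61 kJ

Bonds broken (reactants):
  C-C: 2 × 359 = 718
  C-H: 8 × 398 = 3184
  C=C: 1 × 594 = 594
  H-Cl: 1 × 436 = 436
  Σ(broken) = 4932 kJ
Bonds formed (products):
  C-C: 3 × 359 = 1077
  C-Cl: 1 × 334 = 334
  C-H: 9 × 398 = 3582
  Σ(formed) = 4993 kJ
ΔH = Σ(broken) − Σ(formed) = 4932 − 4993 = −61 kJ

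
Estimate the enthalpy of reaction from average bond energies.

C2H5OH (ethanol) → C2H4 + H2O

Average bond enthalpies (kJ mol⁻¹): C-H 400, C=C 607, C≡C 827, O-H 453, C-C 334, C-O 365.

ΔH ≈ +39 kJ

Bonds broken (reactants):
  C-C: 1 × 334 = 334
  C-H: 5 × 400 = 2000
  C-O: 1 × 365 = 365
  O-H: 1 × 453 = 453
  Σ(broken) = 3152 kJ
Bonds formed (products):
  C-H: 4 × 400 = 1600
  C=C: 1 × 607 = 607
  O-H: 2 × 453 = 906
  Σ(formed) = 3113 kJ
ΔH = Σ(broken) − Σ(formed) = 3152 − 3113 = +39 kJ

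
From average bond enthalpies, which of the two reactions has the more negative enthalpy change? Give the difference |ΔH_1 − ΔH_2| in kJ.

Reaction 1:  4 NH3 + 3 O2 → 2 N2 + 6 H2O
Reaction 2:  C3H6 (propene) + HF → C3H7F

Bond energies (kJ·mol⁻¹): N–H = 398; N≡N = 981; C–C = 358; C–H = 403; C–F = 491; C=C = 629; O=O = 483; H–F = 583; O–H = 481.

Reaction 1:
  Bonds broken (reactants):
    N–H: 12 × 398 = 4776
    O=O: 3 × 483 = 1449
    Σ(broken) = 6225 kJ
  Bonds formed (products):
    N≡N: 2 × 981 = 1962
    O–H: 12 × 481 = 5772
    Σ(formed) = 7734 kJ
  ΔH_1 = 6225 − 7734 = −1509 kJ
Reaction 2:
  Bonds broken (reactants):
    C–C: 1 × 358 = 358
    C–H: 6 × 403 = 2418
    C=C: 1 × 629 = 629
    H–F: 1 × 583 = 583
    Σ(broken) = 3988 kJ
  Bonds formed (products):
    C–C: 2 × 358 = 716
    C–F: 1 × 491 = 491
    C–H: 7 × 403 = 2821
    Σ(formed) = 4028 kJ
  ΔH_2 = 3988 − 4028 = −40 kJ
ΔH_1 − ΔH_2 = −1469 kJ, so reaction 1 has the more negative ΔH; |ΔH_1 − ΔH_2| = 1469 kJ.

Reaction 1, by 1469 kJ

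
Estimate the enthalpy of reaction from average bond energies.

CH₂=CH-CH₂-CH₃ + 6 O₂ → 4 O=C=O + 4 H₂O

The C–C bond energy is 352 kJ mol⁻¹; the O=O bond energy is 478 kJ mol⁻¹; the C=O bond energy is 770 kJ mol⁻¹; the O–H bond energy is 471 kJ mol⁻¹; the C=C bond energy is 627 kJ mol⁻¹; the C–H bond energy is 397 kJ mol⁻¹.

Bonds broken (reactants):
  C–C: 2 × 352 = 704
  C–H: 8 × 397 = 3176
  C=C: 1 × 627 = 627
  O=O: 6 × 478 = 2868
  Σ(broken) = 7375 kJ
Bonds formed (products):
  C=O: 8 × 770 = 6160
  O–H: 8 × 471 = 3768
  Σ(formed) = 9928 kJ
ΔH = Σ(broken) − Σ(formed) = 7375 − 9928 = −2553 kJ

ΔH ≈ −2553 kJ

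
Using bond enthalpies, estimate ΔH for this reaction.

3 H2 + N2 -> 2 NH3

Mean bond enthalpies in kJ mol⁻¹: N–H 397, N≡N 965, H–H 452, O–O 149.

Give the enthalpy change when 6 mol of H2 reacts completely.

Bonds broken (reactants):
  H–H: 3 × 452 = 1356
  N≡N: 1 × 965 = 965
  Σ(broken) = 2321 kJ
Bonds formed (products):
  N–H: 6 × 397 = 2382
  Σ(formed) = 2382 kJ
ΔH = Σ(broken) − Σ(formed) = 2321 − 2382 = −61 kJ
For 2× the reaction as written: 2 × (−61) = −122 kJ

ΔH = −122 kJ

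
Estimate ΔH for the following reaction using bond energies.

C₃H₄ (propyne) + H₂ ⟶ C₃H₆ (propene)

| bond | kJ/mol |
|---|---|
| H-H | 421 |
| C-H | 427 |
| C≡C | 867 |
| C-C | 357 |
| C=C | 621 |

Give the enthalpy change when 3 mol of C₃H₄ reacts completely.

ΔH = −561 kJ

Bonds broken (reactants):
  C≡C: 1 × 867 = 867
  C-C: 1 × 357 = 357
  C-H: 4 × 427 = 1708
  H-H: 1 × 421 = 421
  Σ(broken) = 3353 kJ
Bonds formed (products):
  C-C: 1 × 357 = 357
  C-H: 6 × 427 = 2562
  C=C: 1 × 621 = 621
  Σ(formed) = 3540 kJ
ΔH = Σ(broken) − Σ(formed) = 3353 − 3540 = −187 kJ
For 3× the reaction as written: 3 × (−187) = −561 kJ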